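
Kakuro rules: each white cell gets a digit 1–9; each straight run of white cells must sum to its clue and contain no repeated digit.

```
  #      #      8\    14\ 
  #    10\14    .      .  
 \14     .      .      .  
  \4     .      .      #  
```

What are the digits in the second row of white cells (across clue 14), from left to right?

7 2 5

4 in 2 cells must be {1,3}.
The 14 across and the 8 down share only 5, so R1C2 = 5.
R1C3 = 14 − 5 = 9 completes the 14 across.
R2C3 = 14 − 9 = 5 completes the 14 down.
R3C2 = 1: the only remaining digit allowed by both the 4 across and the 8 down.
R2C2 = 8 − 6 = 2 completes the 8 down.
R3C1 = 4 − 1 = 3 completes the 4 across.
R2C1 = 14 − 7 = 7 completes the 14 across.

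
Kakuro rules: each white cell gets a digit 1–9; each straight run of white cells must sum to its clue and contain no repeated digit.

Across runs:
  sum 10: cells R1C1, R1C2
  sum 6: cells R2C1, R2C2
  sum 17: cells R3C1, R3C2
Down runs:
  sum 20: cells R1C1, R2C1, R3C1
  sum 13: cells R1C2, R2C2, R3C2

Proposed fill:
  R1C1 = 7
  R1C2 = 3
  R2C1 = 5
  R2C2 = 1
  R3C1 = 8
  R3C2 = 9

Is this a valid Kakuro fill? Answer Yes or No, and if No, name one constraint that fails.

Across: 7+3=10; 5+1=6; 8+9=17. Down: 7+5+8=20; 3+1+9=13. No digit repeats within any run.

Yes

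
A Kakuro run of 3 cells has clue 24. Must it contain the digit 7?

Yes

The only way to make 24 from 3 distinct digits is {7,8,9}, which contains 7.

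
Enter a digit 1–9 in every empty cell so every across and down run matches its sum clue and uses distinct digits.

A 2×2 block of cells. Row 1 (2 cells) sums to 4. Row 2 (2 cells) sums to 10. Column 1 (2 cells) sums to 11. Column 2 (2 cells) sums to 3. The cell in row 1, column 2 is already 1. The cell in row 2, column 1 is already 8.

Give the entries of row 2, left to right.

4 in 2 cells must be {1,3}; 3 in 2 cells must be {1,2}.
(1,1) = 4 − 1 = 3 completes the 4 across.
(2,2) = 10 − 8 = 2 completes the 10 across.

8 2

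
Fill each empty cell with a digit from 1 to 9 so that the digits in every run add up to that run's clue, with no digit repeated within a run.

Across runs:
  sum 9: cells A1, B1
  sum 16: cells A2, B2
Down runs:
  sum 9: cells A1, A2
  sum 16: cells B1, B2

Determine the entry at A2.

7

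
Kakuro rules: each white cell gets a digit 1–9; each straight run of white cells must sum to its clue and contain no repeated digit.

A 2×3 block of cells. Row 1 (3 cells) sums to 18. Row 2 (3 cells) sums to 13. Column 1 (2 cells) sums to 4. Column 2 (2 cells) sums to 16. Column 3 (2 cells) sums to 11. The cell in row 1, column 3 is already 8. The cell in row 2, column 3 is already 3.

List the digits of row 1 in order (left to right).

4 in 2 cells must be {1,3}; 16 in 2 cells must be {7,9}.
(2,1) = 1: the only remaining digit allowed by both the 13 across and the 4 down.
(2,2) = 13 − 4 = 9 completes the 13 across.
(1,1) = 4 − 1 = 3 completes the 4 down.
(1,2) = 18 − 11 = 7 completes the 18 across.

3 7 8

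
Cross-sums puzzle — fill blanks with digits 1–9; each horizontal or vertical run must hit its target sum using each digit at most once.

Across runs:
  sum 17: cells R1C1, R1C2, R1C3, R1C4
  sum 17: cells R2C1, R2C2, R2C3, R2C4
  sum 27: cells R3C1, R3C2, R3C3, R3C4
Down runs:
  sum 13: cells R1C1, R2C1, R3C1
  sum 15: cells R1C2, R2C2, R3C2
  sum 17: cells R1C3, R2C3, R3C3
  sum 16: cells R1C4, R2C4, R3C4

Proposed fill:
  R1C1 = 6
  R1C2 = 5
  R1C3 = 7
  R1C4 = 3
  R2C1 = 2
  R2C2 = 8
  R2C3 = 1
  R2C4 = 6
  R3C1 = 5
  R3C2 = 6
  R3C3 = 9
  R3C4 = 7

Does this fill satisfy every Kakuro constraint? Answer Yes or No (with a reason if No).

No — the across run R1C1–R1C4 sums to 21, not 17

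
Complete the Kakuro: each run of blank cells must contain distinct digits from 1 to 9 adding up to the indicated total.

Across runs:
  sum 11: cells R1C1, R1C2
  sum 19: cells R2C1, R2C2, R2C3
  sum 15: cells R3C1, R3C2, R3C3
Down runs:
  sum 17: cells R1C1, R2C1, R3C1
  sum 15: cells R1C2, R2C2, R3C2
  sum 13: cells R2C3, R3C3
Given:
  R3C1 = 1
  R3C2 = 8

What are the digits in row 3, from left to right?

1 8 6

R3C3 = 15 − 9 = 6 completes the 15 across.
R2C3 = 13 − 6 = 7 completes the 13 down.
R2C1 = 9: the only remaining digit allowed by both the 19 across and the 17 down.
R2C2 = 19 − 16 = 3 completes the 19 across.
R1C1 = 17 − 10 = 7 completes the 17 down.
R1C2 = 11 − 7 = 4 completes the 11 across.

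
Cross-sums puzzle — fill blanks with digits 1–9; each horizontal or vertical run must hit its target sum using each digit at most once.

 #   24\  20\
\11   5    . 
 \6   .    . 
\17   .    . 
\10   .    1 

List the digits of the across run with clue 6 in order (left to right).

17 in 2 cells must be {8,9}.
R1C2 = 11 − 5 = 6 completes the 11 across.
R4C1 = 10 − 1 = 9 completes the 10 across.
Given what's placed, R3C1 must be 8 to fit the 17 across and 24 down.
R3C2 = 17 − 8 = 9 completes the 17 across.
R2C1 = 24 − 22 = 2 completes the 24 down.
R2C2 = 6 − 2 = 4 completes the 6 across.

2 4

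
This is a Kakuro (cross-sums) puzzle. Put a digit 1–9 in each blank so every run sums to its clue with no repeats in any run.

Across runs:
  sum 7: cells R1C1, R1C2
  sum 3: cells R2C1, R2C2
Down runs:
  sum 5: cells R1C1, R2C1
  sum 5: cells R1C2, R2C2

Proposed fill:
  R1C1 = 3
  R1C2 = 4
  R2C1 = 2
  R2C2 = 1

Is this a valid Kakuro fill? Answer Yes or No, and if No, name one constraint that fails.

Yes

Across: 3+4=7; 2+1=3. Down: 3+2=5; 4+1=5. No digit repeats within any run.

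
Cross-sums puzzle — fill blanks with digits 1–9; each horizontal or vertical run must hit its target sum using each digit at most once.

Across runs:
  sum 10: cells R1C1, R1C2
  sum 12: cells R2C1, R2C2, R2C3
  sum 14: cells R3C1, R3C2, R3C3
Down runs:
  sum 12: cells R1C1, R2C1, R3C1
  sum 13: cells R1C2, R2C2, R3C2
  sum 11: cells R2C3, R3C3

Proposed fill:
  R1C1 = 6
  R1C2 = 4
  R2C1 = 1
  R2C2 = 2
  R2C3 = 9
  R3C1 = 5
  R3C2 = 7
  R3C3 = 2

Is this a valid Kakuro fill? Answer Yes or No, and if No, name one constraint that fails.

Across: 6+4=10; 1+2+9=12; 5+7+2=14. Down: 6+1+5=12; 4+2+7=13; 9+2=11. No digit repeats within any run.

Yes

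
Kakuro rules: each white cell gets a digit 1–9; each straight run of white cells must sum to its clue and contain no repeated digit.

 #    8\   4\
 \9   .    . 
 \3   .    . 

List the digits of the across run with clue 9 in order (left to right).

6 3

3 in 2 cells must be {1,2}; 4 in 2 cells must be {1,3}.
The 3 across and the 4 down share only 1, so R2C2 = 1.
R1C2 = 4 − 1 = 3 completes the 4 down.
R2C1 = 3 − 1 = 2 completes the 3 across.
R1C1 = 9 − 3 = 6 completes the 9 across.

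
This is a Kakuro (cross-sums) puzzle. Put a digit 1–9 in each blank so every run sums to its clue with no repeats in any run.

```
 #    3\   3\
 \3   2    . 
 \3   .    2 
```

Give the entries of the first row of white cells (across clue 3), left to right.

3 in 2 cells must be {1,2}.
R1C2 = 3 − 2 = 1 completes the 3 across.
R2C1 = 3 − 2 = 1 completes the 3 across.

2 1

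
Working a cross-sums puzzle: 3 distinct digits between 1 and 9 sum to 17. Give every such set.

{1,7,9}; {2,6,9}; {2,7,8}; {3,5,9}; {3,6,8}; {4,5,8}; {4,6,7}

3 distinct digits from 1–9 sum between 6 and 24.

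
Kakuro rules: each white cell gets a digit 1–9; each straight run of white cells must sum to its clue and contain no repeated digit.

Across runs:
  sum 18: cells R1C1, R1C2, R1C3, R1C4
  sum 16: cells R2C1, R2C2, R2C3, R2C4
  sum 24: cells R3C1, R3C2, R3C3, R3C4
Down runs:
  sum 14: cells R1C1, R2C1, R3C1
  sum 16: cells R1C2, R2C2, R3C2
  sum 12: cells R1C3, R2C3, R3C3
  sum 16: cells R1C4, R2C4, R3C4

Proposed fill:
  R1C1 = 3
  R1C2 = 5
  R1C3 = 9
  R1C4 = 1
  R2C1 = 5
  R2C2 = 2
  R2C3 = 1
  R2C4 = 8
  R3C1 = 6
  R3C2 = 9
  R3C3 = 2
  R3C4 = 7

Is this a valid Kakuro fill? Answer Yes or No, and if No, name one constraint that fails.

Across: 3+5+9+1=18; 5+2+1+8=16; 6+9+2+7=24. Down: 3+5+6=14; 5+2+9=16; 9+1+2=12; 1+8+7=16. No digit repeats within any run.

Yes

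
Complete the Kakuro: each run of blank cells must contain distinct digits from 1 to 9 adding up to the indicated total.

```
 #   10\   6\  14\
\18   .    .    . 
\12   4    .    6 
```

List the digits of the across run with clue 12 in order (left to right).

4 2 6

R1C1 = 10 − 4 = 6 completes the 10 down.
R1C3 = 14 − 6 = 8 completes the 14 down.
R2C2 = 12 − 10 = 2 completes the 12 across.
R1C2 = 18 − 14 = 4 completes the 18 across.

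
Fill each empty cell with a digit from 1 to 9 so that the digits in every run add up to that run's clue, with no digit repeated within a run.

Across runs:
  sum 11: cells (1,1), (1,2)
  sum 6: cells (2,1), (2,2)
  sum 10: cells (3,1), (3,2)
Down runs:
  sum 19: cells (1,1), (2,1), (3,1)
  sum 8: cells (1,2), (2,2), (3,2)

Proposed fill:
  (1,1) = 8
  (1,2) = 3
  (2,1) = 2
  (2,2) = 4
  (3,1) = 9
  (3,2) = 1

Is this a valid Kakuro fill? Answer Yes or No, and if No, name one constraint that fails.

Across: 8+3=11; 2+4=6; 9+1=10. Down: 8+2+9=19; 3+4+1=8. No digit repeats within any run.

Yes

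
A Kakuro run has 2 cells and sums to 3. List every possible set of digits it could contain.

{1,2}

2 distinct digits from 1–9 sum between 3 and 17.
Only one set works: {1,2}.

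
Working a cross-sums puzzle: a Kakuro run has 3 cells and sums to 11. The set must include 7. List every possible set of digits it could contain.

{1,3,7}

3 distinct digits from 1–9 sum between 6 and 24.
Keeping only sets containing 7.
Only one set works: {1,3,7}.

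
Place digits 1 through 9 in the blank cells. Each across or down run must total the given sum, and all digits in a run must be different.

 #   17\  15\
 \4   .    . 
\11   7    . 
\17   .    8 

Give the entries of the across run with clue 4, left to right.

4 in 2 cells must be {1,3}; 17 in 2 cells must be {8,9}.
R1C1 = 1: the only remaining digit allowed by both the 4 across and the 17 down.
R1C2 = 4 − 1 = 3 completes the 4 across.
R2C2 = 11 − 7 = 4 completes the 11 across.
R3C1 = 17 − 8 = 9 completes the 17 across.

1, 3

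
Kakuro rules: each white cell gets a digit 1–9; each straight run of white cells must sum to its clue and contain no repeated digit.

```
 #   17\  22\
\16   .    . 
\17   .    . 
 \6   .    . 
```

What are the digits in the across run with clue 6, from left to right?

1 5

16 in 2 cells must be {7,9}; 17 in 2 cells must be {8,9}.
The 6 across and the 22 down share only 5, so R3C2 = 5.
Given what's placed, R1C2 must be 9 to fit the 16 across and 22 down.
R2C2 = 22 − 14 = 8 completes the 22 down.
R3C1 = 6 − 5 = 1 completes the 6 across.
R1C1 = 16 − 9 = 7 completes the 16 across.
R2C1 = 17 − 8 = 9 completes the 17 across.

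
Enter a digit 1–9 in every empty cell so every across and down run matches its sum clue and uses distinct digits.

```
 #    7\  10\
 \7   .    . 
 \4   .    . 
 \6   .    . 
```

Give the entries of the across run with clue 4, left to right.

4 in 2 cells must be {1,3}; 7 in 3 cells must be {1,2,4}.
The 4 across and the 7 down share only 1, so R2C1 = 1.
R2C2 = 4 − 1 = 3 completes the 4 across.
Nothing is forced directly, so branch on R1C1, whose candidates are 2 or 4. If R1C1 = 4: then R1C2 would have to be in {3} for the 7 across but in {1,2,5,6} for the 10 down — contradiction. So R1C1 = 2.
R1C2 = 7 − 2 = 5 completes the 7 across.
R3C1 = 7 − 3 = 4 completes the 7 down.
R3C2 = 6 − 4 = 2 completes the 6 across.

1, 3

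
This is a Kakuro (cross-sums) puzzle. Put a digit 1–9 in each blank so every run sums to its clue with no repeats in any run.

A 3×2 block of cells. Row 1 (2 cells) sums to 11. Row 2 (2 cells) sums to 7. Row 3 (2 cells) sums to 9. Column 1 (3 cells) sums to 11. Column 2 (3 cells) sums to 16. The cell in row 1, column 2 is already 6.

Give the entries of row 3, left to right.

2 7

(1,1) = 11 − 6 = 5 completes the 11 across.
Nothing is forced directly, so branch on (2,1), whose candidates are 2 or 4. If (2,1) = 2: then (2,2) would have to be in {5} for the 7 across but in {1,2,3,7,8,9} for the 16 down — contradiction. So (2,1) = 4.
(2,2) = 7 − 4 = 3 completes the 7 across.
(3,1) = 11 − 9 = 2 completes the 11 down.
(3,2) = 9 − 2 = 7 completes the 9 across.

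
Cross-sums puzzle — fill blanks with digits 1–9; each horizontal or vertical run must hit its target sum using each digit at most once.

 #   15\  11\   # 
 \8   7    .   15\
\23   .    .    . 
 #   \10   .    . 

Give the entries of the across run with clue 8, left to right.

23 in 3 cells must be {6,8,9}.
R1C2 = 8 − 7 = 1 completes the 8 across.
R2C1 = 15 − 7 = 8 completes the 15 down.
R2C2 = 6: the only remaining digit allowed by both the 23 across and the 11 down.
R2C3 = 23 − 14 = 9 completes the 23 across.
R3C2 = 11 − 7 = 4 completes the 11 down.
R3C3 = 10 − 4 = 6 completes the 10 across.

7 1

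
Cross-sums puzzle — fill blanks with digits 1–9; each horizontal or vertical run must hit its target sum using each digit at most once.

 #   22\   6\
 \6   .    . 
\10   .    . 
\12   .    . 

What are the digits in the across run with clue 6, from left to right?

5 1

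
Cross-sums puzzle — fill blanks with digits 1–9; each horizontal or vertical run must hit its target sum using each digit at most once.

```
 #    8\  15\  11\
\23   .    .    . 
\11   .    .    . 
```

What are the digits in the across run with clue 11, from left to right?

23 in 3 cells must be {6,8,9}.
The 23 across and the 8 down share only 6, so R1C1 = 6.
R2C1 = 8 − 6 = 2 completes the 8 down.
Nothing is forced directly, so branch on R2C2, whose candidates are 6 or 8. If R2C2 = 8: then R1C2 would have to be in {8,9} for the 23 across but in {7} for the 15 down — contradiction. So R2C2 = 6.
R1C2 = 15 − 6 = 9 completes the 15 down.
R1C3 = 23 − 15 = 8 completes the 23 across.
R2C3 = 11 − 8 = 3 completes the 11 across.

2, 6, 3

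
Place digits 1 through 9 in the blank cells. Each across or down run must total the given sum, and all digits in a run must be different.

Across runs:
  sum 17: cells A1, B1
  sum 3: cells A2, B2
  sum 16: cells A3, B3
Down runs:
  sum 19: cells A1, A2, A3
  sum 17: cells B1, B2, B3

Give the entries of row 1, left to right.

8, 9

17 in 2 cells must be {8,9}; 3 in 2 cells must be {1,2}; 16 in 2 cells must be {7,9}.
The 3 across and the 19 down share only 2, so A2 = 2.
B2 = 3 − 2 = 1 completes the 3 across.
Given what's placed, A3 must be 9 to fit the 16 across and 19 down.
B3 = 16 − 9 = 7 completes the 16 across.
A1 = 19 − 11 = 8 completes the 19 down.
B1 = 17 − 8 = 9 completes the 17 across.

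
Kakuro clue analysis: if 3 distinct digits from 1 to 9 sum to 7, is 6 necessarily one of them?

No

The only way to make 7 from 3 distinct digits is {1,2,4}, which does not contain 6.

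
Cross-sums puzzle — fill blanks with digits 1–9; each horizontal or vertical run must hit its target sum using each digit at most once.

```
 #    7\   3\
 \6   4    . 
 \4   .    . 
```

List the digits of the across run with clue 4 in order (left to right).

3 1

4 in 2 cells must be {1,3}; 3 in 2 cells must be {1,2}.
R1C2 = 6 − 4 = 2 completes the 6 across.
R2C1 = 7 − 4 = 3 completes the 7 down.
R2C2 = 4 − 3 = 1 completes the 4 across.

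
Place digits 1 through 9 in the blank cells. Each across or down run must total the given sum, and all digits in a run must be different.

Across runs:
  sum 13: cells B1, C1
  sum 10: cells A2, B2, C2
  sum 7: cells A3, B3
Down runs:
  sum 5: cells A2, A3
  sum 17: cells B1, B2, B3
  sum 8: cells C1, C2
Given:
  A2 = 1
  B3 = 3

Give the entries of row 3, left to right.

4, 3

A3 = 7 − 3 = 4 completes the 7 across.
Nothing is forced directly, so branch on B2, whose candidates are 5 or 6. If B2 = 5: that forces B1 = 9, after which C1 would have to be in {4} for the 13 across but in {1,2,3,5,6,7} for the 8 down — contradiction. So B2 = 6.
B1 = 17 − 9 = 8 completes the 17 down.
C1 = 13 − 8 = 5 completes the 13 across.
C2 = 10 − 7 = 3 completes the 10 across.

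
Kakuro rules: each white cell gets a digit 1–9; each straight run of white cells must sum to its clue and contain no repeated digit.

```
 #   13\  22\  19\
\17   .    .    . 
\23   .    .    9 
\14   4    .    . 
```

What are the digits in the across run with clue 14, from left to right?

4 7 3

23 in 3 cells must be {6,8,9}.
Nothing is forced directly, so branch on R2C2, whose candidates are 6 or 8. If R2C2 = 8: that forces R2C1 = 6, R3C2 = 9, after which R3C3 would have to be in {1} for the 14 across but in {2,3,4,6,7,8} for the 19 down — contradiction. So R2C2 = 6.
R2C1 = 23 − 15 = 8 completes the 23 across.
R1C1 = 13 − 12 = 1 completes the 13 down.
R1C3 = 7: the only remaining digit allowed by both the 17 across and the 19 down.
R3C3 = 19 − 16 = 3 completes the 19 down.
R1C2 = 17 − 8 = 9 completes the 17 across.
R3C2 = 14 − 7 = 7 completes the 14 across.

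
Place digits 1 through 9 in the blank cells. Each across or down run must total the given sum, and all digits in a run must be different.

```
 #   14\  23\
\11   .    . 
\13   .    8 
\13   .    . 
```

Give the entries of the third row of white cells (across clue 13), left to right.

7 6

23 in 3 cells must be {6,8,9}.
R2C1 = 13 − 8 = 5 completes the 13 across.
No cell is forced outright now. R1C2 can only be 6 or 9 (the digits allowed by both its 11 across and its 23 down). If R1C2 = 6: then R1C1 would have to be in {5} for the 11 across but in {1,2,3,6,7,8} for the 14 down — contradiction. So R1C2 = 9.
R1C1 = 11 − 9 = 2 completes the 11 across.
R3C1 = 14 − 7 = 7 completes the 14 down.
R3C2 = 13 − 7 = 6 completes the 13 across.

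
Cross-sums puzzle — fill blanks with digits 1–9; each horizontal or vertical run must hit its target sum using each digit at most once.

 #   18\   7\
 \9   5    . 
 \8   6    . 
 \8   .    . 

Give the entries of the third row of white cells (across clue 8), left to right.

7 in 3 cells must be {1,2,4}.
R1C2 = 9 − 5 = 4 completes the 9 across.
R2C2 = 8 − 6 = 2 completes the 8 across.
R3C1 = 18 − 11 = 7 completes the 18 down.
R3C2 = 8 − 7 = 1 completes the 8 across.

7 1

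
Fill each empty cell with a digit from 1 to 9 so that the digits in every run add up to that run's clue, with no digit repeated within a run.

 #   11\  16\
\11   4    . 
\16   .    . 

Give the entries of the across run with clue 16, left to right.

16 in 2 cells must be {7,9}.
R1C2 = 11 − 4 = 7 completes the 11 across.
R2C1 = 11 − 4 = 7 completes the 11 down.
R2C2 = 16 − 7 = 9 completes the 16 across.

7 9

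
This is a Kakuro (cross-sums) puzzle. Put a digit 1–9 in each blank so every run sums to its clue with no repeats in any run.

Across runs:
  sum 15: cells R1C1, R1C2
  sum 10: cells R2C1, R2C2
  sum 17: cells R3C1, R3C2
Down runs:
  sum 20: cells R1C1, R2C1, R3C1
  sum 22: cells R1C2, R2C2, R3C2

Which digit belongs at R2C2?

7

17 in 2 cells must be {8,9}.
Nothing is forced directly, so branch on R3C2, whose candidates are 8 or 9. If R3C2 = 8: that forces R1C2 = 9, after which R2C2 would have to be in {1,2,3,4,6,7,8,9} for the 10 across but in {5} for the 22 down — contradiction. So R3C2 = 9.
R3C1 = 17 − 9 = 8 completes the 17 across.
Nothing is forced directly, so branch on R1C1, whose candidates are 7 or 9. If R1C1 = 7: that forces R1C2 = 8, after which R2C1 would have to be in {1,2,3,4,6,7,8,9} for the 10 across but in {5} for the 20 down — contradiction. So R1C1 = 9.
R1C2 = 15 − 9 = 6 completes the 15 across.
R2C1 = 20 − 17 = 3 completes the 20 down.
R2C2 = 10 − 3 = 7 completes the 10 across.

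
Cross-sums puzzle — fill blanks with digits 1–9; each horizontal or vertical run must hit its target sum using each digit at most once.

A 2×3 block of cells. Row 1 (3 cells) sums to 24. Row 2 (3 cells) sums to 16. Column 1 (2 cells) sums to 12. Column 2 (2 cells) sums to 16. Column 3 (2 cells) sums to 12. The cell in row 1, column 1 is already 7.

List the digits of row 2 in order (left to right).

24 in 3 cells must be {7,8,9}; 16 in 2 cells must be {7,9}.
Given what's placed, (1,2) must be 9 to fit the 24 across and 16 down.
(1,3) = 24 − 16 = 8 completes the 24 across.
(2,1) = 12 − 7 = 5 completes the 12 down.
(2,2) = 16 − 9 = 7 completes the 16 down.
(2,3) = 16 − 12 = 4 completes the 16 across.

5 7 4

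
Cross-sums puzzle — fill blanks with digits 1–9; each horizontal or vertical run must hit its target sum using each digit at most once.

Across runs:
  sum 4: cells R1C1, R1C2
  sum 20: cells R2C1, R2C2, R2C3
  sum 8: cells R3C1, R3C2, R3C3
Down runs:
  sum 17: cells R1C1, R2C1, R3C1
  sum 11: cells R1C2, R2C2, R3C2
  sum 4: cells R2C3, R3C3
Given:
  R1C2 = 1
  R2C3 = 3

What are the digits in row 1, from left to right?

3, 1

4 in 2 cells must be {1,3}.
R1C1 = 4 − 1 = 3 completes the 4 across.
R2C2 = 8: the only remaining digit allowed by both the 20 across and the 11 down.
Given what's placed, R3C1 must be 5 to fit the 8 across and 17 down.
R3C2 = 11 − 9 = 2 completes the 11 down.
R3C3 = 8 − 7 = 1 completes the 8 across.
R2C1 = 20 − 11 = 9 completes the 20 across.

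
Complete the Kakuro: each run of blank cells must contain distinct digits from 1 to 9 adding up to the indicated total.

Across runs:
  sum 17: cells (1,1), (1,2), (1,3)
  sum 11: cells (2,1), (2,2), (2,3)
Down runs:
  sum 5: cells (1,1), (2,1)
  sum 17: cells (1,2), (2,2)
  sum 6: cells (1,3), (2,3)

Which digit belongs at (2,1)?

2

17 in 2 cells must be {8,9}.
The 11 across and the 17 down share only 8, so (2,2) = 8.
(1,2) = 17 − 8 = 9 completes the 17 down.
Nothing is forced directly, so branch on (2,1), whose candidates are 1 or 2. If (2,1) = 1: then (1,1) would have to be in {1,2,3,5,6,7} for the 17 across but in {4} for the 5 down — contradiction. So (2,1) = 2.
(1,1) = 5 − 2 = 3 completes the 5 down.
(1,3) = 17 − 12 = 5 completes the 17 across.
(2,3) = 11 − 10 = 1 completes the 11 across.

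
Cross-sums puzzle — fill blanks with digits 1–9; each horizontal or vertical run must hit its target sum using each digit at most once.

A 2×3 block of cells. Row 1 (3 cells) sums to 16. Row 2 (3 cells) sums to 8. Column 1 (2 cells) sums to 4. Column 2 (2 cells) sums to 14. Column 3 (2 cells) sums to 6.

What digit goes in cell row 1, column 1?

3

4 in 2 cells must be {1,3}.
The 8 across and the 14 down share only 5, so (2,2) = 5.
(1,2) = 14 − 5 = 9 completes the 14 down.
Given what's placed, (2,1) must be 1 to fit the 8 across and 4 down.
(2,3) = 8 − 6 = 2 completes the 8 across.
(1,1) = 4 − 1 = 3 completes the 4 down.
(1,3) = 16 − 12 = 4 completes the 16 across.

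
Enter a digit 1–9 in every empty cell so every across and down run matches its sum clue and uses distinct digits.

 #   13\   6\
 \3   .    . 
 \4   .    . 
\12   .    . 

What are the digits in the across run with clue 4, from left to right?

3 in 2 cells must be {1,2}; 4 in 2 cells must be {1,3}; 6 in 3 cells must be {1,2,3}.
The 12 across and the 6 down share only 3, so R3C2 = 3.
Given what's placed, R2C2 must be 1 to fit the 4 across and 6 down.
R3C1 = 12 − 3 = 9 completes the 12 across.
R1C1 = 1: the only remaining digit allowed by both the 3 across and the 13 down.
R1C2 = 3 − 1 = 2 completes the 3 across.
R2C1 = 4 − 1 = 3 completes the 4 across.

3 1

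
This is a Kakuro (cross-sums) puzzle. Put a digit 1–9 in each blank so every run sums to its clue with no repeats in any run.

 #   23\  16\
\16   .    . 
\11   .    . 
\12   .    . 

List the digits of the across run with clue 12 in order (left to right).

8, 4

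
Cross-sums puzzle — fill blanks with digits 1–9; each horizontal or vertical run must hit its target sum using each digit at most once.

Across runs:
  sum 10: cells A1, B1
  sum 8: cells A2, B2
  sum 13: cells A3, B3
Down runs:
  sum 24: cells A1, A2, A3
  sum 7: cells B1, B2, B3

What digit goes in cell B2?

24 in 3 cells must be {7,8,9}; 7 in 3 cells must be {1,2,4}.
The 8 across and the 24 down share only 7, so A2 = 7.
B2 = 8 − 7 = 1 completes the 8 across.
Given what's placed, B3 must be 4 to fit the 13 across and 7 down.
B1 = 7 − 5 = 2 completes the 7 down.
A3 = 13 − 4 = 9 completes the 13 across.
A1 = 10 − 2 = 8 completes the 10 across.

1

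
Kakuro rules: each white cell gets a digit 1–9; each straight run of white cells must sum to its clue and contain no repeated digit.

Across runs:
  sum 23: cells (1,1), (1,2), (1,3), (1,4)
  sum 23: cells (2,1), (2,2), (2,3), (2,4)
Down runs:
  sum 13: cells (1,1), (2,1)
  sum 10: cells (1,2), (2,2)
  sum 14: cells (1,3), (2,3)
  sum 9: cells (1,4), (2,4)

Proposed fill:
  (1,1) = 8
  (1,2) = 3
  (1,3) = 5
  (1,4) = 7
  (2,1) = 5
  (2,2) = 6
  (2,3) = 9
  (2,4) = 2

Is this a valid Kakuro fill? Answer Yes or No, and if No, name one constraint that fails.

No — the down run (1,2)–(2,2) sums to 9, not 10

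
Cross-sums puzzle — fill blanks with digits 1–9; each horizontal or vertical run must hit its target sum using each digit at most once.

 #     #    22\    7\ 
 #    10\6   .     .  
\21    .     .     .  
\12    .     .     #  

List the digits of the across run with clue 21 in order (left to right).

The 6 across and the 22 down share only 5, so R1C2 = 5.
R1C3 = 6 − 5 = 1 completes the 6 across.
R2C3 = 7 − 1 = 6 completes the 7 down.
R2C2 = 8: the only remaining digit allowed by both the 21 across and the 22 down.
R3C2 = 22 − 13 = 9 completes the 22 down.
R2C1 = 21 − 14 = 7 completes the 21 across.
R3C1 = 12 − 9 = 3 completes the 12 across.

7 8 6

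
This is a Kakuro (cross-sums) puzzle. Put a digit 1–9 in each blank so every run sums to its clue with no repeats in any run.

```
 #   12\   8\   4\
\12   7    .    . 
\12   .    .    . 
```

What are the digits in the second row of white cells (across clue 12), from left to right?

5, 6, 1

4 in 2 cells must be {1,3}.
R2C1 = 12 − 7 = 5 completes the 12 down.
Nothing is forced directly, so branch on R1C3, whose candidates are 1 or 3. If R1C3 = 1: then R1C2 would have to be in {4} for the 12 across but in {1,2,3,5,6,7} for the 8 down — contradiction. So R1C3 = 3.
R1C2 = 12 − 10 = 2 completes the 12 across.
R2C2 = 8 − 2 = 6 completes the 8 down.
R2C3 = 12 − 11 = 1 completes the 12 across.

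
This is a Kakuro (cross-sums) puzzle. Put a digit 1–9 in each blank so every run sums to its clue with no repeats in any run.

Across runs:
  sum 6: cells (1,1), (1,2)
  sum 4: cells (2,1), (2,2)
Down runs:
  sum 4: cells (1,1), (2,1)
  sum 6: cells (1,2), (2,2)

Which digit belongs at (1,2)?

4 in 2 cells must be {1,3}.
The 6 across and the 4 down share only 1, so (1,1) = 1.
(1,2) = 6 − 1 = 5 completes the 6 across.
(2,1) = 4 − 1 = 3 completes the 4 down.
(2,2) = 4 − 3 = 1 completes the 4 across.

5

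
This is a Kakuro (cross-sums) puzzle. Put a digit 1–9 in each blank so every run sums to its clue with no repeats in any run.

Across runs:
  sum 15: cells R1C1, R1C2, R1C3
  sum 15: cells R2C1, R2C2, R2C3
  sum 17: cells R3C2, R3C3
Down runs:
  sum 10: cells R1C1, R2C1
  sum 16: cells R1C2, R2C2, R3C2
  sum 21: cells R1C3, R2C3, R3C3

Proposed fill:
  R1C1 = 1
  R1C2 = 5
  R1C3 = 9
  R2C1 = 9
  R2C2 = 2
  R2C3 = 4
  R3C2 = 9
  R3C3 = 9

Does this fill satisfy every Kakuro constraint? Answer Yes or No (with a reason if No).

No — the down run R1C3–R3C3 sums to 22, not 21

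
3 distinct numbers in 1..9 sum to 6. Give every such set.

3 distinct digits from 1–9 sum between 6 and 24.
Only one set works: {1,2,3}.

{1,2,3}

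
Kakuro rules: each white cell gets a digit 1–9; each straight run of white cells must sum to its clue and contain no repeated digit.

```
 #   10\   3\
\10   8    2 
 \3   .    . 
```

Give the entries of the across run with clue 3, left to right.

3 in 2 cells must be {1,2}.
R2C1 = 10 − 8 = 2 completes the 10 down.
R2C2 = 3 − 2 = 1 completes the 3 across.

2 1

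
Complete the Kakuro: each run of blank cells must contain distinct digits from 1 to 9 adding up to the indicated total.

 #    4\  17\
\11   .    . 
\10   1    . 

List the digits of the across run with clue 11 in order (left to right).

3, 8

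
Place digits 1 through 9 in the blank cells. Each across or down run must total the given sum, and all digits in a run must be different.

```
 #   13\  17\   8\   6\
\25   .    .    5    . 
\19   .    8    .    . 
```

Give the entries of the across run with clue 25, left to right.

7, 9, 5, 4

17 in 2 cells must be {8,9}.
R1C2 = 17 − 8 = 9 completes the 17 down.
R1C4 = 4: the only remaining digit allowed by both the 25 across and the 6 down.
R2C3 = 8 − 5 = 3 completes the 8 down.
R2C4 = 6 − 4 = 2 completes the 6 down.
R1C1 = 25 − 18 = 7 completes the 25 across.
R2C1 = 19 − 13 = 6 completes the 19 across.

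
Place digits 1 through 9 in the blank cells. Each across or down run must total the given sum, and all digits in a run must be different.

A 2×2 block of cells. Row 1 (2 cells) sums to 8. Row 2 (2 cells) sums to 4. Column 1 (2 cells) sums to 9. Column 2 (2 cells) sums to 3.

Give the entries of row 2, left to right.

3 1

4 in 2 cells must be {1,3}; 3 in 2 cells must be {1,2}.
The 4 across and the 3 down share only 1, so (2,2) = 1.
(1,2) = 3 − 1 = 2 completes the 3 down.
(2,1) = 4 − 1 = 3 completes the 4 across.
(1,1) = 8 − 2 = 6 completes the 8 across.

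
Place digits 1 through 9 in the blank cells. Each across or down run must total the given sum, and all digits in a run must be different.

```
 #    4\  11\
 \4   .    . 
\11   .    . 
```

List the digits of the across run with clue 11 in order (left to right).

4 in 2 cells must be {1,3}.
The 4 across and the 11 down share only 3, so R1C2 = 3.
The 11 across and the 4 down share only 3, so R2C1 = 3.
R2C2 = 11 − 3 = 8 completes the 11 across.
R1C1 = 4 − 3 = 1 completes the 4 across.

3 8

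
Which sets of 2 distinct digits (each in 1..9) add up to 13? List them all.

{4,9}; {5,8}; {6,7}

2 distinct digits from 1–9 sum between 3 and 17.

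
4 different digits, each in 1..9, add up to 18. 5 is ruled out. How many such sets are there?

4 distinct digits from 1–9 sum between 10 and 30.
Dropping sets that contain 5.
Enumerating: {1,2,6,9}, {1,2,7,8}, {1,3,6,8}, {1,4,6,7}, {2,3,4,9}, {2,3,6,7}.

6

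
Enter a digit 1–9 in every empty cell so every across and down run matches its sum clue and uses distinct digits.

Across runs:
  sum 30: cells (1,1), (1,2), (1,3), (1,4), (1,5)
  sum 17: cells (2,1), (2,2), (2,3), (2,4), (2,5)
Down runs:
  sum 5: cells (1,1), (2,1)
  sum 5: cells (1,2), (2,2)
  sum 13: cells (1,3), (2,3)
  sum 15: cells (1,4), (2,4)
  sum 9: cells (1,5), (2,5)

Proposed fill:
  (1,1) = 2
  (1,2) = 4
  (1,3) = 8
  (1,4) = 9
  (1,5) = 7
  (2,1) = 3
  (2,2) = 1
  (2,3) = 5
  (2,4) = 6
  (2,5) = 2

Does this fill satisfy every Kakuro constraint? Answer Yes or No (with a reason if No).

Across: 2+4+8+9+7=30; 3+1+5+6+2=17. Down: 2+3=5; 4+1=5; 8+5=13; 9+6=15; 7+2=9. No digit repeats within any run.

Yes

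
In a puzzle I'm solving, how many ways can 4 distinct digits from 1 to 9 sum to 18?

11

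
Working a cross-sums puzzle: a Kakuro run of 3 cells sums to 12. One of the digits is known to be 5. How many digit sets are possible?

3 distinct digits from 1–9 sum between 6 and 24.
Keeping only sets containing 5.
Enumerating: {1,5,6}, {3,4,5}.

2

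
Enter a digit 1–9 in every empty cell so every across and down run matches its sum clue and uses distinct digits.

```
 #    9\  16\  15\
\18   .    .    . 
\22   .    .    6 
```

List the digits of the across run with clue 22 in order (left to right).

7, 9, 6

16 in 2 cells must be {7,9}.
R1C3 = 15 − 6 = 9 completes the 15 down.
R2C1 = 7: the only remaining digit allowed by both the 22 across and the 9 down.
R2C2 = 22 − 13 = 9 completes the 22 across.
R1C1 = 9 − 7 = 2 completes the 9 down.
R1C2 = 18 − 11 = 7 completes the 18 across.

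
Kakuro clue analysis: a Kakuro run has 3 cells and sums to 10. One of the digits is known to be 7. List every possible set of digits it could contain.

3 distinct digits from 1–9 sum between 6 and 24.
Keeping only sets containing 7.
Only one set works: {1,2,7}.

{1,2,7}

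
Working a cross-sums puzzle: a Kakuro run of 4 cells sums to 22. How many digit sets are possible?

11

4 distinct digits from 1–9 sum between 10 and 30.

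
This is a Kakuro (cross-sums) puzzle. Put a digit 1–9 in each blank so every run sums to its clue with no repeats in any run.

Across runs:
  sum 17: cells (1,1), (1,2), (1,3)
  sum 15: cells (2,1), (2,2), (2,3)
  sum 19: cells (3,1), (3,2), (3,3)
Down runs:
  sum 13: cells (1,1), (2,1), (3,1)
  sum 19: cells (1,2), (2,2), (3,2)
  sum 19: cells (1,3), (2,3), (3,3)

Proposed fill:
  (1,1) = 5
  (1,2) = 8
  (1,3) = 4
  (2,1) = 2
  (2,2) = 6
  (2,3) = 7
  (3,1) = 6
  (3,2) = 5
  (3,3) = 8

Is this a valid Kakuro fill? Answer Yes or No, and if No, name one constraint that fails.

Yes

Across: 5+8+4=17; 2+6+7=15; 6+5+8=19. Down: 5+2+6=13; 8+6+5=19; 4+7+8=19. No digit repeats within any run.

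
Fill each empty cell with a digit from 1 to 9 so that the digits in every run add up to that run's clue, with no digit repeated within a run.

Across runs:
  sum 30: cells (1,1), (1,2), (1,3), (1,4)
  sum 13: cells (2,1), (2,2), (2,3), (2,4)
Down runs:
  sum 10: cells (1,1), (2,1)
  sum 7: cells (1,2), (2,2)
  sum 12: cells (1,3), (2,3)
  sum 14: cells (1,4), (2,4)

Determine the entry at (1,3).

8

30 in 4 cells must be {6,7,8,9}.
Only 6 fits (1,2) under both its across sum 30 and down sum 7.
(2,2) = 7 − 6 = 1 completes the 7 down.
Nothing is forced directly, so branch on (1,4), whose candidates are 8 or 9. If (1,4) = 8: that forces (2,4) = 6, (2,3) = 4, after which (1,3) would have to be in {7,9} for the 30 across but in {8} for the 12 down — contradiction. So (1,4) = 9.
(2,4) = 14 − 9 = 5 completes the 14 down.
No cell is forced outright now. (2,1) can only be 3 or 4 (the digits allowed by both its 13 across and its 10 down). If (2,1) = 4: then (1,1) would have to be in {7,8} for the 30 across but in {6} for the 10 down — contradiction. So (2,1) = 3.
(1,1) = 10 − 3 = 7 completes the 10 down.
(1,3) = 30 − 22 = 8 completes the 30 across.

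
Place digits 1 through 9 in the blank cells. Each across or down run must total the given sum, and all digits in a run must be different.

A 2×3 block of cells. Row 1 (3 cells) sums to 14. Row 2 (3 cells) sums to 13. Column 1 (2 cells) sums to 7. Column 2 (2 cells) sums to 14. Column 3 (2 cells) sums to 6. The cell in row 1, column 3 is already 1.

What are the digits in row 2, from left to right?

(2,3) = 6 − 1 = 5 completes the 6 down.
Given what's placed, (2,2) must be 6 to fit the 13 across and 14 down.
(1,2) = 14 − 6 = 8 completes the 14 down.
(2,1) = 13 − 11 = 2 completes the 13 across.
(1,1) = 14 − 9 = 5 completes the 14 across.

2 6 5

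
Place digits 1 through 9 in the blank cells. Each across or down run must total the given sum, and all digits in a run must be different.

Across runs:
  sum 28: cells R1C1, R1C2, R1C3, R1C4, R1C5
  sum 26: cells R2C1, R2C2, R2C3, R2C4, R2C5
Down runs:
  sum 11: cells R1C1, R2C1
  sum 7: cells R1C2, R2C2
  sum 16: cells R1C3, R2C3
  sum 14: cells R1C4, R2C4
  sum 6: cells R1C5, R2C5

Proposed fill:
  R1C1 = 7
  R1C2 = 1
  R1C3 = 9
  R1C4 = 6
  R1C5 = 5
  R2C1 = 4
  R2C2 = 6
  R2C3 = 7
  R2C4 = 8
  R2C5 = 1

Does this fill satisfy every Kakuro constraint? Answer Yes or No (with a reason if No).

Yes

Across: 7+1+9+6+5=28; 4+6+7+8+1=26. Down: 7+4=11; 1+6=7; 9+7=16; 6+8=14; 5+1=6. No digit repeats within any run.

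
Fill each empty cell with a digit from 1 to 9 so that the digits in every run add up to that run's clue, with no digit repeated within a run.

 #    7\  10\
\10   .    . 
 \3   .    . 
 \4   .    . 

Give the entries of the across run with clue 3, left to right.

2, 1

3 in 2 cells must be {1,2}; 4 in 2 cells must be {1,3}; 7 in 3 cells must be {1,2,4}.
The 4 across and the 7 down share only 1, so R3C1 = 1.
R3C2 = 4 − 1 = 3 completes the 4 across.
Given what's placed, R2C1 must be 2 to fit the 3 across and 7 down.
R2C2 = 3 − 2 = 1 completes the 3 across.
R1C1 = 7 − 3 = 4 completes the 7 down.
R1C2 = 10 − 4 = 6 completes the 10 across.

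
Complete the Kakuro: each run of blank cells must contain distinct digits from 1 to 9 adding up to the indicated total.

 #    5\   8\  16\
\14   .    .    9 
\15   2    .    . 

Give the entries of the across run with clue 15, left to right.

16 in 2 cells must be {7,9}.
R1C1 = 5 − 2 = 3 completes the 5 down.
R1C2 = 14 − 12 = 2 completes the 14 across.
R2C2 = 8 − 2 = 6 completes the 8 down.
R2C3 = 15 − 8 = 7 completes the 15 across.

2, 6, 7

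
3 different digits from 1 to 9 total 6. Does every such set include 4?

No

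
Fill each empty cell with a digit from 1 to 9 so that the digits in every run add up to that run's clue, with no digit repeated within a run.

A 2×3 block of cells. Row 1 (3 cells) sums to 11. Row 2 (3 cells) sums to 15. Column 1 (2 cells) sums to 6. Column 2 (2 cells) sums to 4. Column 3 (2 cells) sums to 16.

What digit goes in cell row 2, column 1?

4 in 2 cells must be {1,3}; 16 in 2 cells must be {7,9}.
The 11 across and the 16 down share only 7, so (1,3) = 7.
(2,3) = 16 − 7 = 9 completes the 16 down.
Given what's placed, (1,1) must be 1 to fit the 11 across and 6 down.
(1,2) = 11 − 8 = 3 completes the 11 across.
(2,1) = 6 − 1 = 5 completes the 6 down.
(2,2) = 15 − 14 = 1 completes the 15 across.

5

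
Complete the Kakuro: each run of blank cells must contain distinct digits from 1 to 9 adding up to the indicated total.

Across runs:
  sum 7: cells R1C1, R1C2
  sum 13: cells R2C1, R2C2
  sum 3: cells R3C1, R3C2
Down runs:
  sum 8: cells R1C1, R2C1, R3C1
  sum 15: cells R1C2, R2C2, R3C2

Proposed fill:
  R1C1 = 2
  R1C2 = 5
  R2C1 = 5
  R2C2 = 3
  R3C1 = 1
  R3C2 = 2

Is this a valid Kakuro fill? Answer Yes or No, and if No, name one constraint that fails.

No — the down run R1C2–R3C2 sums to 10, not 15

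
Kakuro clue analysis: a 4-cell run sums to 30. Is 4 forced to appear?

No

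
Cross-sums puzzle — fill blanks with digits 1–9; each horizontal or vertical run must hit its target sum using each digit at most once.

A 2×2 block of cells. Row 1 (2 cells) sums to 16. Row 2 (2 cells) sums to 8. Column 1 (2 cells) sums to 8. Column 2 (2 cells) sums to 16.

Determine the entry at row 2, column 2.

16 in 2 cells must be {7,9}.
The 16 across and the 8 down share only 7, so (1,1) = 7.
(1,2) = 16 − 7 = 9 completes the 16 across.
(2,1) = 8 − 7 = 1 completes the 8 down.
(2,2) = 8 − 1 = 7 completes the 8 across.

7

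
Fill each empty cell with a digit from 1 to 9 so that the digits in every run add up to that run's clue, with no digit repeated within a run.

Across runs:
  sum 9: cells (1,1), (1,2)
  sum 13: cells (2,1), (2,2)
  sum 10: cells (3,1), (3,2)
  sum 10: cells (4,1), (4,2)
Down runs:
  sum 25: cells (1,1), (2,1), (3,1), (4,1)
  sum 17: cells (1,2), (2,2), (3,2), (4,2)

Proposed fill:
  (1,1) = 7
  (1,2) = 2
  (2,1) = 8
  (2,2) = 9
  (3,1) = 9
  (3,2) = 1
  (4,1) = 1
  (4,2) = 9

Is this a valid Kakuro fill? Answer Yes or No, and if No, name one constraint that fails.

No — the down run (1,2)–(4,2) sums to 21, not 17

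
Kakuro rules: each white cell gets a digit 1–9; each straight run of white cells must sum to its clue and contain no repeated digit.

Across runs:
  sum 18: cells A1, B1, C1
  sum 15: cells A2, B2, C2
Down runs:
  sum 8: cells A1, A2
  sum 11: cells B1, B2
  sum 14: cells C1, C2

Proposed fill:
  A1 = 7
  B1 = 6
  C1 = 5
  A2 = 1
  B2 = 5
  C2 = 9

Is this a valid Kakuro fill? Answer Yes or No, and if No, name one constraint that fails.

Across: 7+6+5=18; 1+5+9=15. Down: 7+1=8; 6+5=11; 5+9=14. No digit repeats within any run.

Yes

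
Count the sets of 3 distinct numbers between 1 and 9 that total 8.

2

3 distinct digits from 1–9 sum between 6 and 24.
Enumerating: {1,2,5}, {1,3,4}.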